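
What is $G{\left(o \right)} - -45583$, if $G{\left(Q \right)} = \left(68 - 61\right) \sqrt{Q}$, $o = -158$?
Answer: $45583 + 7 i \sqrt{158} \approx 45583.0 + 87.989 i$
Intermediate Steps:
$G{\left(Q \right)} = 7 \sqrt{Q}$
$G{\left(o \right)} - -45583 = 7 \sqrt{-158} - -45583 = 7 i \sqrt{158} + 45583 = 45583 + 7 i \sqrt{158}$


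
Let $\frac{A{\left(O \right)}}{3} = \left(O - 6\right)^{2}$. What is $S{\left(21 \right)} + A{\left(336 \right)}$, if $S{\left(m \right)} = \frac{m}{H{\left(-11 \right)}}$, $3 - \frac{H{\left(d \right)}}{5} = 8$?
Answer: $\frac{8167479}{25} \approx 3.267 \cdot 10^{5}$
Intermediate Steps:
$A{\left(O \right)} = 3 \left(-6 + O\right)^{2}$ ($A{\left(O \right)} = 3 \left(O - 6\right)^{2} = 3 \left(-6 + O\right)^{2}$)
$H{\left(d \right)} = -25$ ($H{\left(d \right)} = 15 - 40 = -25$)
$S{\left(m \right)} = - \frac{m}{25}$ ($S{\left(m \right)} = \frac{m}{-25} = m \left(- \frac{1}{25}\right) = - \frac{m}{25}$)
$S{\left(21 \right)} + A{\left(336 \right)} = \left(- \frac{1}{25}\right) 21 + 3 \left(-6 + 336\right)^{2} = - \frac{21}{25} + 3 \cdot 330^{2} = - \frac{21}{25} + 3 \cdot 108900 = - \frac{21}{25} + 326700 = \frac{8167479}{25}$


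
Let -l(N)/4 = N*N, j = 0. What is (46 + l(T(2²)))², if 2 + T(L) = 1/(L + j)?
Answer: 18225/16 ≈ 1139.1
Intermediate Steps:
T(L) = -2 + 1/L (T(L) = -2 + 1/(L + 0) = -2 + 1/L)
l(N) = -4*N² (l(N) = -4*N*N = -4*N²)
(46 + l(T(2²)))² = (46 - 4*(-2 + 1/(2²))²)² = (46 - 4*(-2 + 1/4)²)² = (46 - 4*(-2 + ¼)²)² = (46 - 4*(-7/4)²)² = (46 - 4*49/16)² = (46 - 49/4)² = (135/4)² = 18225/16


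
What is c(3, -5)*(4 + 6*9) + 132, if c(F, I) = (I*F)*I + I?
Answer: 4192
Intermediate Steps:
c(F, I) = I + F*I² (c(F, I) = (F*I)*I + I = F*I² + I = I + F*I²)
c(3, -5)*(4 + 6*9) + 132 = (-5*(1 + 3*(-5)))*(4 + 6*9) + 132 = (-5*(1 - 15))*(4 + 54) + 132 = -5*(-14)*58 + 132 = 70*58 + 132 = 4060 + 132 = 4192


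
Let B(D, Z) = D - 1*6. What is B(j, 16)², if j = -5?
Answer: 121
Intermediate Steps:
B(D, Z) = -6 + D (B(D, Z) = D - 6 = -6 + D)
B(j, 16)² = (-6 - 5)² = (-11)² = 121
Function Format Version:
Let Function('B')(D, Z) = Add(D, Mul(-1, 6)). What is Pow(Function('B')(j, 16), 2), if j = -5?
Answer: 121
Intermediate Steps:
Function('B')(D, Z) = Add(-6, D) (Function('B')(D, Z) = Add(D, -6) = Add(-6, D))
Pow(Function('B')(j, 16), 2) = Pow(Add(-6, -5), 2) = Pow(-11, 2) = 121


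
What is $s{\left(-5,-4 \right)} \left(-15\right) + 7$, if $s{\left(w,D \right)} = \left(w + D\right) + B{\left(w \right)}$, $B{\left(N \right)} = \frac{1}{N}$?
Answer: $145$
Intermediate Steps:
$s{\left(w,D \right)} = D + w + \frac{1}{w}$ ($s{\left(w,D \right)} = \left(w + D\right) + \frac{1}{w} = \left(D + w\right) + \frac{1}{w} = D + w + \frac{1}{w}$)
$s{\left(-5,-4 \right)} \left(-15\right) + 7 = \left(-4 - 5 + \frac{1}{-5}\right) \left(-15\right) + 7 = \left(-4 - 5 - \frac{1}{5}\right) \left(-15\right) + 7 = \left(- \frac{46}{5}\right) \left(-15\right) + 7 = 138 + 7 = 145$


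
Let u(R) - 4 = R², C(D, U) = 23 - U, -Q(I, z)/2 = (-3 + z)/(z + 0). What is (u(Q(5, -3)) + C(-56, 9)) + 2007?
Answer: 2041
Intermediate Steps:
Q(I, z) = -2*(-3 + z)/z (Q(I, z) = -2*(-3 + z)/(z + 0) = -2*(-3 + z)/z)
u(R) = 4 + R²
(u(Q(5, -3)) + C(-56, 9)) + 2007 = ((4 + (-2 + 6/(-3))²) + (23 - 1*9)) + 2007 = ((4 + (-2 + 6*(-⅓))²) + (23 - 9)) + 2007 = ((4 + (-2 - 2)²) + 14) + 2007 = ((4 + (-4)²) + 14) + 2007 = ((4 + 16) + 14) + 2007 = (20 + 14) + 2007 = 34 + 2007 = 2041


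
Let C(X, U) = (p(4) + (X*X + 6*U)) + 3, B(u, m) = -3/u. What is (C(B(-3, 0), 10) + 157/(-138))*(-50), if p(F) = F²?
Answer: -272075/69 ≈ -3943.1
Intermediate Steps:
C(X, U) = 19 + X² + 6*U (C(X, U) = (4² + (X*X + 6*U)) + 3 = (16 + (X² + 6*U)) + 3 = (16 + X² + 6*U) + 3 = 19 + X² + 6*U)
(C(B(-3, 0), 10) + 157/(-138))*(-50) = ((19 + (-3/(-3))² + 6*10) + 157/(-138))*(-50) = ((19 + (-3*(-⅓))² + 60) + 157*(-1/138))*(-50) = ((19 + 1² + 60) - 157/138)*(-50) = ((19 + 1 + 60) - 157/138)*(-50) = (80 - 157/138)*(-50) = (10883/138)*(-50) = -272075/69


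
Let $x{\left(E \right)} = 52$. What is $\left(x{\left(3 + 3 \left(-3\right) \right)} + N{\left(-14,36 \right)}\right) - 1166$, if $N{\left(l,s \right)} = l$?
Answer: $-1128$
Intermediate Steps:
$\left(x{\left(3 + 3 \left(-3\right) \right)} + N{\left(-14,36 \right)}\right) - 1166 = \left(52 - 14\right) - 1166 = 38 - 1166 = -1128$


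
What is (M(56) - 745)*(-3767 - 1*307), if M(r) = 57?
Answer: 2802912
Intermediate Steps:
(M(56) - 745)*(-3767 - 1*307) = (57 - 745)*(-3767 - 1*307) = -688*(-3767 - 307) = -688*(-4074) = 2802912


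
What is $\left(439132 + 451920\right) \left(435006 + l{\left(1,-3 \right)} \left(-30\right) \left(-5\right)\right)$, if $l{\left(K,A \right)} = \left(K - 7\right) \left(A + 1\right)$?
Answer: $389216859912$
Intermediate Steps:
$l{\left(K,A \right)} = \left(1 + A\right) \left(-7 + K\right)$ ($l{\left(K,A \right)} = \left(-7 + K\right) \left(1 + A\right) = \left(1 + A\right) \left(-7 + K\right)$)
$\left(439132 + 451920\right) \left(435006 + l{\left(1,-3 \right)} \left(-30\right) \left(-5\right)\right) = \left(439132 + 451920\right) \left(435006 + \left(-7 + 1 - -21 - 3\right) \left(-30\right) \left(-5\right)\right) = 891052 \left(435006 + \left(-7 + 1 + 21 - 3\right) \left(-30\right) \left(-5\right)\right) = 891052 \left(435006 + 12 \left(-30\right) \left(-5\right)\right) = 891052 \left(435006 - -1800\right) = 891052 \left(435006 + 1800\right) = 891052 \cdot 436806 = 389216859912$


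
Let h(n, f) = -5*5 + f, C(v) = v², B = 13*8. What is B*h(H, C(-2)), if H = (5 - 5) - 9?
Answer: -2184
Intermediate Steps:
B = 104
H = -9 (H = 0 - 9 = -9)
h(n, f) = -25 + f
B*h(H, C(-2)) = 104*(-25 + (-2)²) = 104*(-25 + 4) = 104*(-21) = -2184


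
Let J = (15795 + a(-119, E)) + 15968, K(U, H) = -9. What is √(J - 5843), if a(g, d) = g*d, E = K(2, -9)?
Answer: 3*√2999 ≈ 164.29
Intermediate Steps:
E = -9
a(g, d) = d*g
J = 32834 (J = (15795 - 9*(-119)) + 15968 = (15795 + 1071) + 15968 = 16866 + 15968 = 32834)
√(J - 5843) = √(32834 - 5843) = √26991 = 3*√2999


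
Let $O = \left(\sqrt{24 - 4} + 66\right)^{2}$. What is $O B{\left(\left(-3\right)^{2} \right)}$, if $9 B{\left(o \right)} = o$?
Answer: $4376 + 264 \sqrt{5} \approx 4966.3$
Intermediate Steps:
$B{\left(o \right)} = \frac{o}{9}$
$O = \left(66 + 2 \sqrt{5}\right)^{2}$ ($O = \left(\sqrt{20} + 66\right)^{2} = \left(2 \sqrt{5} + 66\right)^{2} = \left(66 + 2 \sqrt{5}\right)^{2} \approx 4966.3$)
$O B{\left(\left(-3\right)^{2} \right)} = \left(4376 + 264 \sqrt{5}\right) \frac{\left(-3\right)^{2}}{9} = \left(4376 + 264 \sqrt{5}\right) \frac{1}{9} \cdot 9 = \left(4376 + 264 \sqrt{5}\right) 1 = 4376 + 264 \sqrt{5}$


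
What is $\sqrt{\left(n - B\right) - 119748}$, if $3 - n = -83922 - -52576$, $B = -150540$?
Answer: $\sqrt{62141} \approx 249.28$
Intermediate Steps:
$n = 31349$ ($n = 3 - \left(-83922 - -52576\right) = 3 - \left(-83922 + 52576\right) = 3 - -31346 = 3 + 31346 = 31349$)
$\sqrt{\left(n - B\right) - 119748} = \sqrt{\left(31349 - -150540\right) - 119748} = \sqrt{\left(31349 + 150540\right) - 119748} = \sqrt{181889 - 119748} = \sqrt{62141}$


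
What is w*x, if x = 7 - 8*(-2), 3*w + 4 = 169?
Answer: 1265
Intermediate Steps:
w = 55 (w = -4/3 + (⅓)*169 = -4/3 + 169/3 = 55)
x = 23 (x = 7 + 16 = 23)
w*x = 55*23 = 1265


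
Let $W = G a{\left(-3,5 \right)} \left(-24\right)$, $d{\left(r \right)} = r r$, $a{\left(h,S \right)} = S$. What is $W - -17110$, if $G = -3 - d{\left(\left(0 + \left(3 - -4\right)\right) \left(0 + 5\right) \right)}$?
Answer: $164470$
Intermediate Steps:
$d{\left(r \right)} = r^{2}$
$G = -1228$ ($G = -3 - \left(\left(0 + \left(3 - -4\right)\right) \left(0 + 5\right)\right)^{2} = -3 - \left(\left(0 + \left(3 + 4\right)\right) 5\right)^{2} = -3 - \left(\left(0 + 7\right) 5\right)^{2} = -3 - \left(7 \cdot 5\right)^{2} = -3 - 35^{2} = -3 - 1225 = -1228$)
$W = 147360$ ($W = \left(-1228\right) 5 \left(-24\right) = \left(-6140\right) \left(-24\right) = 147360$)
$W - -17110 = 147360 - -17110 = 147360 + 17110 = 164470$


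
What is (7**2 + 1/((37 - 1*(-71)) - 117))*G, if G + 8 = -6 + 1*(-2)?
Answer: -7040/9 ≈ -782.22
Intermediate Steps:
G = -16 (G = -8 + (-6 + 1*(-2)) = -8 + (-6 - 2) = -8 - 8 = -16)
(7**2 + 1/((37 - 1*(-71)) - 117))*G = (7**2 + 1/((37 - 1*(-71)) - 117))*(-16) = (49 + 1/((37 + 71) - 117))*(-16) = (49 + 1/(108 - 117))*(-16) = (49 + 1/(-9))*(-16) = (49 - 1/9)*(-16) = (440/9)*(-16) = -7040/9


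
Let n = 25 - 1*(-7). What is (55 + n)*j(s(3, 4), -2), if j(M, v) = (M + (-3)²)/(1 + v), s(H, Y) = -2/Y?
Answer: -1479/2 ≈ -739.50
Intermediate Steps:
n = 32 (n = 25 + 7 = 32)
j(M, v) = (9 + M)/(1 + v) (j(M, v) = (M + 9)/(1 + v) = (9 + M)/(1 + v))
(55 + n)*j(s(3, 4), -2) = (55 + 32)*((9 - 2/4)/(1 - 2)) = 87*((9 - 2*¼)/(-1)) = 87*(-(9 - ½)) = 87*(-1*17/2) = 87*(-17/2) = -1479/2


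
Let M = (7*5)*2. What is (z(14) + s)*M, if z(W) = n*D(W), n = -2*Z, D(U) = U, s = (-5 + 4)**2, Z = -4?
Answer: 7910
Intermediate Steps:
s = 1 (s = (-1)**2 = 1)
n = 8 (n = -2*(-4) = 8)
M = 70 (M = 35*2 = 70)
z(W) = 8*W
(z(14) + s)*M = (8*14 + 1)*70 = (112 + 1)*70 = 113*70 = 7910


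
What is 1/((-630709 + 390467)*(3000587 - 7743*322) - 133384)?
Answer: -1/121884749906 ≈ -8.2045e-12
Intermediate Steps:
1/((-630709 + 390467)*(3000587 - 7743*322) - 133384) = 1/(-240242*(3000587 - 2493246) - 133384) = 1/(-240242*507341 - 133384) = 1/(-121884616522 - 133384) = 1/(-121884749906) = -1/121884749906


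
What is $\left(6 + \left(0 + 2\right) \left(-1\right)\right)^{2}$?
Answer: $16$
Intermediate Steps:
$\left(6 + \left(0 + 2\right) \left(-1\right)\right)^{2} = \left(6 + 2 \left(-1\right)\right)^{2} = \left(6 - 2\right)^{2} = 4^{2} = 16$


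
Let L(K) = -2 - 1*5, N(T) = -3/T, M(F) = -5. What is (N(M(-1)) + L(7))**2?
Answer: 1024/25 ≈ 40.960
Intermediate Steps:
L(K) = -7 (L(K) = -2 - 5 = -7)
(N(M(-1)) + L(7))**2 = (-3/(-5) - 7)**2 = (-3*(-1/5) - 7)**2 = (3/5 - 7)**2 = (-32/5)**2 = 1024/25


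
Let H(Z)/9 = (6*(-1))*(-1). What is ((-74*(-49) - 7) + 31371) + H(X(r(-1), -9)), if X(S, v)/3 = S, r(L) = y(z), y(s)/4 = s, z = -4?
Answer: 35044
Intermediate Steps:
y(s) = 4*s
r(L) = -16 (r(L) = 4*(-4) = -16)
X(S, v) = 3*S
H(Z) = 54 (H(Z) = 9*((6*(-1))*(-1)) = 9*(-6*(-1)) = 9*6 = 54)
((-74*(-49) - 7) + 31371) + H(X(r(-1), -9)) = ((-74*(-49) - 7) + 31371) + 54 = ((3626 - 7) + 31371) + 54 = (3619 + 31371) + 54 = 34990 + 54 = 35044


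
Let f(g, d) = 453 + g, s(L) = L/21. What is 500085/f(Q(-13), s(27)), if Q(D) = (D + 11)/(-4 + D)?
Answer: 8501445/7703 ≈ 1103.7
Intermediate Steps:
s(L) = L/21 (s(L) = L*(1/21) = L/21)
Q(D) = (11 + D)/(-4 + D)
500085/f(Q(-13), s(27)) = 500085/(453 + (11 - 13)/(-4 - 13)) = 500085/(453 - 2/(-17)) = 500085/(453 - 1/17*(-2)) = 500085/(453 + 2/17) = 500085/(7703/17) = 500085*(17/7703) = 8501445/7703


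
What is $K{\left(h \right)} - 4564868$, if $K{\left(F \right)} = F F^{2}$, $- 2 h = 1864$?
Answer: $-814122436$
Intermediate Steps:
$h = -932$ ($h = \left(- \frac{1}{2}\right) 1864 = -932$)
$K{\left(F \right)} = F^{3}$
$K{\left(h \right)} - 4564868 = \left(-932\right)^{3} - 4564868 = -809557568 - 4564868 = -814122436$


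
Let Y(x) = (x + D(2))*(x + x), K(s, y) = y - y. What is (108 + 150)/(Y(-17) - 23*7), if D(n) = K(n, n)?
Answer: 86/139 ≈ 0.61870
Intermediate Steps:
K(s, y) = 0
D(n) = 0
Y(x) = 2*x² (Y(x) = (x + 0)*(x + x) = x*(2*x) = 2*x²)
(108 + 150)/(Y(-17) - 23*7) = (108 + 150)/(2*(-17)² - 23*7) = 258/(2*289 - 161) = 258/(578 - 161) = 258/417 = 258*(1/417) = 86/139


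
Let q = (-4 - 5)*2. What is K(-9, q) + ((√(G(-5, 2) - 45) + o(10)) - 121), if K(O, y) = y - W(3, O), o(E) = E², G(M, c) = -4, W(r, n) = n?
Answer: -30 + 7*I ≈ -30.0 + 7.0*I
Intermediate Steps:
q = -18 (q = -9*2 = -18)
K(O, y) = y - O
K(-9, q) + ((√(G(-5, 2) - 45) + o(10)) - 121) = (-18 - 1*(-9)) + ((√(-4 - 45) + 10²) - 121) = (-18 + 9) + ((√(-49) + 100) - 121) = -9 + ((7*I + 100) - 121) = -9 + ((100 + 7*I) - 121) = -9 + (-21 + 7*I) = -30 + 7*I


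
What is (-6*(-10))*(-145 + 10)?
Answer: -8100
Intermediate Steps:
(-6*(-10))*(-145 + 10) = 60*(-135) = -8100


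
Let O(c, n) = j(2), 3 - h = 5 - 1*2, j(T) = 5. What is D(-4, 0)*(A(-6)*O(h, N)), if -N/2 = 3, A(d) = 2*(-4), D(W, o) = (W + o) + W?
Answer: 320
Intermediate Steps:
D(W, o) = o + 2*W
A(d) = -8
N = -6 (N = -2*3 = -6)
h = 0 (h = 3 - (5 - 1*2) = 3 - (5 - 2) = 3 - 1*3 = 3 - 3 = 0)
O(c, n) = 5
D(-4, 0)*(A(-6)*O(h, N)) = (0 + 2*(-4))*(-8*5) = (0 - 8)*(-40) = -8*(-40) = 320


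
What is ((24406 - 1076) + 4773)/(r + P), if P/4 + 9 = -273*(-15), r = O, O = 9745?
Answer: 28103/26089 ≈ 1.0772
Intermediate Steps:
r = 9745
P = 16344 (P = -36 + 4*(-273*(-15)) = -36 + 4*4095 = -36 + 16380 = 16344)
((24406 - 1076) + 4773)/(r + P) = ((24406 - 1076) + 4773)/(9745 + 16344) = (23330 + 4773)/26089 = 28103*(1/26089) = 28103/26089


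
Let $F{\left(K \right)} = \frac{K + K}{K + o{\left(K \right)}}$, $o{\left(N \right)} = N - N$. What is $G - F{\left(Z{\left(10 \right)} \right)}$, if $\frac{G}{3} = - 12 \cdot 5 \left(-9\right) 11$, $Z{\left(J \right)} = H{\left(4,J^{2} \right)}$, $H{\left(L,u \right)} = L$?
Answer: $17818$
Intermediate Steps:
$Z{\left(J \right)} = 4$
$o{\left(N \right)} = 0$
$G = 17820$ ($G = 3 - 12 \cdot 5 \left(-9\right) 11 = 3 \left(-12\right) \left(-45\right) 11 = 3 \cdot 540 \cdot 11 = 3 \cdot 5940 = 17820$)
$F{\left(K \right)} = 2$ ($F{\left(K \right)} = \frac{K + K}{K + 0} = \frac{2 K}{K} = 2$)
$G - F{\left(Z{\left(10 \right)} \right)} = 17820 - 2 = 17818$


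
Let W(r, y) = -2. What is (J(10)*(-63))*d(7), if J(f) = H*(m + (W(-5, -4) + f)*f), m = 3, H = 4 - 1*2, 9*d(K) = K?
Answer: -8134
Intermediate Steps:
d(K) = K/9
H = 2 (H = 4 - 2 = 2)
J(f) = 6 + 2*f*(-2 + f) (J(f) = 2*(3 + (-2 + f)*f) = 2*(3 + f*(-2 + f)) = 6 + 2*f*(-2 + f))
(J(10)*(-63))*d(7) = ((6 - 4*10 + 2*10**2)*(-63))*((1/9)*7) = ((6 - 40 + 2*100)*(-63))*(7/9) = ((6 - 40 + 200)*(-63))*(7/9) = (166*(-63))*(7/9) = -10458*7/9 = -8134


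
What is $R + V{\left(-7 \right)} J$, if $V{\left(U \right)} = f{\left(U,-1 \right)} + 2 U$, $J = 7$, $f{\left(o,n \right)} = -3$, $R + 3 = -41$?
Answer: $-163$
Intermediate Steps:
$R = -44$ ($R = -3 - 41 = -44$)
$V{\left(U \right)} = -3 + 2 U$
$R + V{\left(-7 \right)} J = -44 + \left(-3 + 2 \left(-7\right)\right) 7 = -44 + \left(-3 - 14\right) 7 = -44 - 119 = -163$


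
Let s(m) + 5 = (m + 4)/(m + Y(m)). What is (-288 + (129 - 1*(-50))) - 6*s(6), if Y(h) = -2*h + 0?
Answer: -69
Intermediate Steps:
Y(h) = -2*h
s(m) = -5 - (4 + m)/m (s(m) = -5 + (m + 4)/(m - 2*m) = -5 + (4 + m)/((-m)) = -5 + (4 + m)*(-1/m) = -5 - (4 + m)/m)
(-288 + (129 - 1*(-50))) - 6*s(6) = (-288 + (129 - 1*(-50))) - 6*(-6 - 4/6) = (-288 + (129 + 50)) - 6*(-6 - 4*⅙) = (-288 + 179) - 6*(-6 - ⅔) = -109 - 6*(-20/3) = -109 + 40 = -69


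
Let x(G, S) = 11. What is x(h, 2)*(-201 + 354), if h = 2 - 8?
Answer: 1683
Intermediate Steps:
h = -6
x(h, 2)*(-201 + 354) = 11*(-201 + 354) = 11*153 = 1683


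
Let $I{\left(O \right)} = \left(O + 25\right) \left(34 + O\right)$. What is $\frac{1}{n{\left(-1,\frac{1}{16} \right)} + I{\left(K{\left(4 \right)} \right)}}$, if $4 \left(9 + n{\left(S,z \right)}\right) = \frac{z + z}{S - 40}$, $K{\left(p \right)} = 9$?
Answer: $\frac{1312}{1906335} \approx 0.00068823$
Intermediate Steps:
$n{\left(S,z \right)} = -9 + \frac{z}{2 \left(-40 + S\right)}$ ($n{\left(S,z \right)} = -9 + \frac{\left(z + z\right) \frac{1}{S - 40}}{4} = -9 + \frac{2 z \frac{1}{-40 + S}}{4} = -9 + \frac{z}{2 \left(-40 + S\right)}$)
$I{\left(O \right)} = \left(25 + O\right) \left(34 + O\right)$
$\frac{1}{n{\left(-1,\frac{1}{16} \right)} + I{\left(K{\left(4 \right)} \right)}} = \frac{1}{\frac{720 + \frac{1}{16} - -18}{2 \left(-40 - 1\right)} + \left(850 + 9^{2} + 59 \cdot 9\right)} = \frac{1}{\frac{720 + \frac{1}{16} + 18}{2 \left(-41\right)} + \left(850 + 81 + 531\right)} = \frac{1}{\frac{1}{2} \left(- \frac{1}{41}\right) \frac{11809}{16} + 1462} = \frac{1}{- \frac{11809}{1312} + 1462} = \frac{1}{\frac{1906335}{1312}} = \frac{1312}{1906335}$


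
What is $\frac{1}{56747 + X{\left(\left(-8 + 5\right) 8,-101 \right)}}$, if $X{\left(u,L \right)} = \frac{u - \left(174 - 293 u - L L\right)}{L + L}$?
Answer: $\frac{202}{11459923} \approx 1.7627 \cdot 10^{-5}$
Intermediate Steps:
$X{\left(u,L \right)} = \frac{-174 + L^{2} + 294 u}{2 L}$ ($X{\left(u,L \right)} = \frac{u - \left(174 - L^{2} - 293 u\right)}{2 L} = \left(u - \left(174 - L^{2} - 293 u\right)\right) \frac{1}{2 L} = \left(u + \left(-174 + L^{2} + 293 u\right)\right) \frac{1}{2 L} = \left(-174 + L^{2} + 294 u\right) \frac{1}{2 L} = \frac{-174 + L^{2} + 294 u}{2 L}$)
$\frac{1}{56747 + X{\left(\left(-8 + 5\right) 8,-101 \right)}} = \frac{1}{56747 + \frac{-174 + \left(-101\right)^{2} + 294 \left(-8 + 5\right) 8}{2 \left(-101\right)}} = \frac{1}{56747 + \frac{1}{2} \left(- \frac{1}{101}\right) \left(-174 + 10201 + 294 \left(\left(-3\right) 8\right)\right)} = \frac{1}{56747 + \frac{1}{2} \left(- \frac{1}{101}\right) \left(-174 + 10201 + 294 \left(-24\right)\right)} = \frac{1}{56747 + \frac{1}{2} \left(- \frac{1}{101}\right) \left(-174 + 10201 - 7056\right)} = \frac{1}{56747 + \frac{1}{2} \left(- \frac{1}{101}\right) 2971} = \frac{1}{56747 - \frac{2971}{202}} = \frac{1}{\frac{11459923}{202}} = \frac{202}{11459923}$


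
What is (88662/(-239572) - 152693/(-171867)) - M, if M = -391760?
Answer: 8065275830040841/20587260462 ≈ 3.9176e+5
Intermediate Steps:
(88662/(-239572) - 152693/(-171867)) - M = (88662/(-239572) - 152693/(-171867)) - 1*(-391760) = (88662*(-1/239572) - 152693*(-1/171867)) + 391760 = (-44331/119786 + 152693/171867) + 391760 = 10671447721/20587260462 + 391760 = 8065275830040841/20587260462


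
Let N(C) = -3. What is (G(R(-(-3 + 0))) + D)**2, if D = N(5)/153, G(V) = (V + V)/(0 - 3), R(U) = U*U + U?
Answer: 167281/2601 ≈ 64.314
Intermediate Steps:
R(U) = U + U**2 (R(U) = U**2 + U = U + U**2)
G(V) = -2*V/3 (G(V) = (2*V)/(-3) = (2*V)*(-1/3) = -2*V/3)
D = -1/51 (D = -3/153 = -3*1/153 = -1/51 ≈ -0.019608)
(G(R(-(-3 + 0))) + D)**2 = (-2*(-(-3 + 0))*(1 - (-3 + 0))/3 - 1/51)**2 = (-2*(-1*(-3))*(1 - 1*(-3))/3 - 1/51)**2 = (-2*(1 + 3) - 1/51)**2 = (-2*4 - 1/51)**2 = (-2/3*12 - 1/51)**2 = (-8 - 1/51)**2 = (-409/51)**2 = 167281/2601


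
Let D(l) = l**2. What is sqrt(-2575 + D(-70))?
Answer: 5*sqrt(93) ≈ 48.218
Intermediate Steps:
sqrt(-2575 + D(-70)) = sqrt(-2575 + (-70)**2) = sqrt(-2575 + 4900) = sqrt(2325) = 5*sqrt(93)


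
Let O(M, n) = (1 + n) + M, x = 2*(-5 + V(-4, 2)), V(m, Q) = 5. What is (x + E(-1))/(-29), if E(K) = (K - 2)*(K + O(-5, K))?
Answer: -18/29 ≈ -0.62069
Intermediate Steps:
x = 0 (x = 2*(-5 + 5) = 2*0 = 0)
O(M, n) = 1 + M + n
E(K) = (-4 + 2*K)*(-2 + K) (E(K) = (K - 2)*(K + (1 - 5 + K)) = (-2 + K)*(K + (-4 + K)) = (-2 + K)*(-4 + 2*K) = (-4 + 2*K)*(-2 + K))
(x + E(-1))/(-29) = (0 + (8 - 8*(-1) + 2*(-1)²))/(-29) = -(0 + (8 + 8 + 2*1))/29 = -(0 + (8 + 8 + 2))/29 = -(0 + 18)/29 = -1/29*18 = -18/29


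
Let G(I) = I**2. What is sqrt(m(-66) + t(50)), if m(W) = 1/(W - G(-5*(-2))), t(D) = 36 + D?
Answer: 5*sqrt(94786)/166 ≈ 9.2733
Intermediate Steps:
m(W) = 1/(-100 + W) (m(W) = 1/(W - (-5*(-2))**2) = 1/(W - 1*10**2) = 1/(W - 1*100) = 1/(W - 100) = 1/(-100 + W))
sqrt(m(-66) + t(50)) = sqrt(1/(-100 - 66) + (36 + 50)) = sqrt(1/(-166) + 86) = sqrt(-1/166 + 86) = sqrt(14275/166) = 5*sqrt(94786)/166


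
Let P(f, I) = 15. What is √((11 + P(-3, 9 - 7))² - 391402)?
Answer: 21*I*√886 ≈ 625.08*I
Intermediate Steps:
√((11 + P(-3, 9 - 7))² - 391402) = √((11 + 15)² - 391402) = √(26² - 391402) = √(676 - 391402) = √(-390726) = 21*I*√886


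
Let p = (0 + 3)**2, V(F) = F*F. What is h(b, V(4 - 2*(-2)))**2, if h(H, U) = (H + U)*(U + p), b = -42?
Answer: 2579236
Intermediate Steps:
V(F) = F**2
p = 9 (p = 3**2 = 9)
h(H, U) = (9 + U)*(H + U) (h(H, U) = (H + U)*(U + 9) = (H + U)*(9 + U) = (9 + U)*(H + U))
h(b, V(4 - 2*(-2)))**2 = (((4 - 2*(-2))**2)**2 + 9*(-42) + 9*(4 - 2*(-2))**2 - 42*(4 - 2*(-2))**2)**2 = (((4 + 4)**2)**2 - 378 + 9*(4 + 4)**2 - 42*(4 + 4)**2)**2 = ((8**2)**2 - 378 + 9*8**2 - 42*8**2)**2 = (64**2 - 378 + 9*64 - 42*64)**2 = (4096 - 378 + 576 - 2688)**2 = 1606**2 = 2579236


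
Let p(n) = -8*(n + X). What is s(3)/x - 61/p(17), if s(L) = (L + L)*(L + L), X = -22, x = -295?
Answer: -3887/2360 ≈ -1.6470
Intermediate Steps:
p(n) = 176 - 8*n (p(n) = -8*(n - 22) = -8*(-22 + n) = 176 - 8*n)
s(L) = 4*L² (s(L) = (2*L)*(2*L) = 4*L²)
s(3)/x - 61/p(17) = (4*3²)/(-295) - 61/(176 - 8*17) = (4*9)*(-1/295) - 61/(176 - 136) = 36*(-1/295) - 61/40 = -36/295 - 61*1/40 = -36/295 - 61/40 = -3887/2360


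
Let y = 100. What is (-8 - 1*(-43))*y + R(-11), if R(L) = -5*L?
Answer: 3555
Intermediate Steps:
(-8 - 1*(-43))*y + R(-11) = (-8 - 1*(-43))*100 - 5*(-11) = (-8 + 43)*100 + 55 = 35*100 + 55 = 3500 + 55 = 3555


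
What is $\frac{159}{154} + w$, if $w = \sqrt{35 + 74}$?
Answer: $\frac{159}{154} + \sqrt{109} \approx 11.473$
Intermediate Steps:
$w = \sqrt{109} \approx 10.44$
$\frac{159}{154} + w = \frac{159}{154} + \sqrt{109}$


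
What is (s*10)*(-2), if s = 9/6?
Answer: -30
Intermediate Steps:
s = 3/2 (s = 9*(⅙) = 3/2 ≈ 1.5000)
(s*10)*(-2) = ((3/2)*10)*(-2) = 15*(-2) = -30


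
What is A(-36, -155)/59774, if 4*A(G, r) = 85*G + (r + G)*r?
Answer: 26545/239096 ≈ 0.11102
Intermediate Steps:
A(G, r) = 85*G/4 + r*(G + r)/4 (A(G, r) = (85*G + (r + G)*r)/4 = (85*G + (G + r)*r)/4 = (85*G + r*(G + r))/4 = 85*G/4 + r*(G + r)/4)
A(-36, -155)/59774 = ((1/4)*(-155)**2 + (85/4)*(-36) + (1/4)*(-36)*(-155))/59774 = ((1/4)*24025 - 765 + 1395)*(1/59774) = (24025/4 - 765 + 1395)*(1/59774) = (26545/4)*(1/59774) = 26545/239096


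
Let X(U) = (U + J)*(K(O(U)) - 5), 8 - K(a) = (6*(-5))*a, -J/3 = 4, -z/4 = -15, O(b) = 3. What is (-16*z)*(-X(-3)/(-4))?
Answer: 334800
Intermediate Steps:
z = 60 (z = -4*(-15) = 60)
J = -12 (J = -3*4 = -12)
K(a) = 8 + 30*a (K(a) = 8 - 6*(-5)*a = 8 - (-30)*a = 8 + 30*a)
X(U) = -1116 + 93*U (X(U) = (U - 12)*((8 + 30*3) - 5) = (-12 + U)*((8 + 90) - 5) = (-12 + U)*(98 - 5) = (-12 + U)*93 = -1116 + 93*U)
(-16*z)*(-X(-3)/(-4)) = (-16*60)*(-(-1116 + 93*(-3))/(-4)) = -(-960)*(-1116 - 279)*(-¼) = -(-960)*(-1395*(-¼)) = -(-960)*1395/4 = -960*(-1395/4) = 334800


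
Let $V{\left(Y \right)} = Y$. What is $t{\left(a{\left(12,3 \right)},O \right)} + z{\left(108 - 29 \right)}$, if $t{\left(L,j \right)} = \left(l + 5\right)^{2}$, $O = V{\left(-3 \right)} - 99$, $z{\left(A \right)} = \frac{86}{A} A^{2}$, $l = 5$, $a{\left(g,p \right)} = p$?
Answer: $6894$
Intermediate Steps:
$z{\left(A \right)} = 86 A$
$O = -102$ ($O = -3 - 99 = -102$)
$t{\left(L,j \right)} = 100$ ($t{\left(L,j \right)} = \left(5 + 5\right)^{2} = 10^{2} = 100$)
$t{\left(a{\left(12,3 \right)},O \right)} + z{\left(108 - 29 \right)} = 100 + 86 \left(108 - 29\right) = 100 + 86 \cdot 79 = 100 + 6794 = 6894$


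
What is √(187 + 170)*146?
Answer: 146*√357 ≈ 2758.6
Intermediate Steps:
√(187 + 170)*146 = √357*146 = 146*√357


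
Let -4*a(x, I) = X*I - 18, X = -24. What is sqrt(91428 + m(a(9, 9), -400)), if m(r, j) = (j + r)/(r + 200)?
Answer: sqrt(24437345581)/517 ≈ 302.37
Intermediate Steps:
a(x, I) = 9/2 + 6*I (a(x, I) = -(-24*I - 18)/4 = -(-18 - 24*I)/4 = 9/2 + 6*I)
m(r, j) = (j + r)/(200 + r)
sqrt(91428 + m(a(9, 9), -400)) = sqrt(91428 + (-400 + (9/2 + 6*9))/(200 + (9/2 + 6*9))) = sqrt(91428 + (-400 + (9/2 + 54))/(200 + (9/2 + 54))) = sqrt(91428 + (-400 + 117/2)/(200 + 117/2)) = sqrt(91428 - 683/2/(517/2)) = sqrt(91428 + (2/517)*(-683/2)) = sqrt(91428 - 683/517) = sqrt(47267593/517) = sqrt(24437345581)/517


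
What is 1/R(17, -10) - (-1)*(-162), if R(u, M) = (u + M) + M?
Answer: -487/3 ≈ -162.33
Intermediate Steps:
R(u, M) = u + 2*M (R(u, M) = (M + u) + M = u + 2*M)
1/R(17, -10) - (-1)*(-162) = 1/(17 + 2*(-10)) - (-1)*(-162) = 1/(17 - 20) - 1*162 = 1/(-3) - 162 = -⅓ - 162 = -487/3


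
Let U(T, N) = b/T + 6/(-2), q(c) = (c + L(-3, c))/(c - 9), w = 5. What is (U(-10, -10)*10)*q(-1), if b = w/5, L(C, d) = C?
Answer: -62/5 ≈ -12.400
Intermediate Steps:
b = 1 (b = 5/5 = 5*(⅕) = 1)
q(c) = (-3 + c)/(-9 + c) (q(c) = (c - 3)/(c - 9) = (-3 + c)/(-9 + c))
U(T, N) = -3 + 1/T (U(T, N) = 1/T + 6/(-2) = 1/T + 6*(-½) = 1/T - 3 = -3 + 1/T)
(U(-10, -10)*10)*q(-1) = ((-3 + 1/(-10))*10)*((-3 - 1)/(-9 - 1)) = ((-3 - ⅒)*10)*(-4/(-10)) = (-31/10*10)*(-⅒*(-4)) = -31*⅖ = -62/5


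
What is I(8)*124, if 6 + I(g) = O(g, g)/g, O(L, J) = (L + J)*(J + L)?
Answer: 3224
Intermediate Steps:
O(L, J) = (J + L)² (O(L, J) = (J + L)*(J + L) = (J + L)²)
I(g) = -6 + 4*g (I(g) = -6 + (g + g)²/g = -6 + (2*g)²/g = -6 + (4*g²)/g = -6 + 4*g)
I(8)*124 = (-6 + 4*8)*124 = (-6 + 32)*124 = 26*124 = 3224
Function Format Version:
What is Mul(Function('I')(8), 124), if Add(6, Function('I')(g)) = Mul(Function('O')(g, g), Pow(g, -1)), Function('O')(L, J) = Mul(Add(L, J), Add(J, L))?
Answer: 3224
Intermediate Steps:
Function('O')(L, J) = Pow(Add(J, L), 2) (Function('O')(L, J) = Mul(Add(J, L), Add(J, L)) = Pow(Add(J, L), 2))
Function('I')(g) = Add(-6, Mul(4, g)) (Function('I')(g) = Add(-6, Mul(Pow(Add(g, g), 2), Pow(g, -1))) = Add(-6, Mul(Pow(Mul(2, g), 2), Pow(g, -1))) = Add(-6, Mul(Mul(4, Pow(g, 2)), Pow(g, -1))) = Add(-6, Mul(4, g)))
Mul(Function('I')(8), 124) = Mul(Add(-6, Mul(4, 8)), 124) = Mul(Add(-6, 32), 124) = Mul(26, 124) = 3224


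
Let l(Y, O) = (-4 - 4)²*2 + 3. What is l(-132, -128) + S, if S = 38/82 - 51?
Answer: 3299/41 ≈ 80.463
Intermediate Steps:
S = -2072/41 (S = 38*(1/82) - 51 = 19/41 - 51 = -2072/41 ≈ -50.537)
l(Y, O) = 131 (l(Y, O) = (-8)²*2 + 3 = 64*2 + 3 = 128 + 3 = 131)
l(-132, -128) + S = 131 - 2072/41 = 3299/41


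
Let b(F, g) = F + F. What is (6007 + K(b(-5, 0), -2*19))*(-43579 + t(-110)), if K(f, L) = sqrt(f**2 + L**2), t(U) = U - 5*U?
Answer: -259135973 - 86278*sqrt(386) ≈ -2.6083e+8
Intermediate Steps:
t(U) = -4*U
b(F, g) = 2*F
K(f, L) = sqrt(L**2 + f**2)
(6007 + K(b(-5, 0), -2*19))*(-43579 + t(-110)) = (6007 + sqrt((-2*19)**2 + (2*(-5))**2))*(-43579 - 4*(-110)) = (6007 + sqrt((-38)**2 + (-10)**2))*(-43579 + 440) = (6007 + sqrt(1444 + 100))*(-43139) = (6007 + sqrt(1544))*(-43139) = (6007 + 2*sqrt(386))*(-43139) = -259135973 - 86278*sqrt(386)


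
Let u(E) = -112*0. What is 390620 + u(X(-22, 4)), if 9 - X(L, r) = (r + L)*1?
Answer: 390620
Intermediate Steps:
X(L, r) = 9 - L - r (X(L, r) = 9 - (r + L) = 9 - (L + r) = 9 + (-L - r) = 9 - L - r)
u(E) = 0
390620 + u(X(-22, 4)) = 390620 + 0 = 390620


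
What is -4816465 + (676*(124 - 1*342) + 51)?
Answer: -4963782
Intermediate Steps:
-4816465 + (676*(124 - 1*342) + 51) = -4816465 + (676*(124 - 342) + 51) = -4816465 + (676*(-218) + 51) = -4816465 + (-147368 + 51) = -4816465 - 147317 = -4963782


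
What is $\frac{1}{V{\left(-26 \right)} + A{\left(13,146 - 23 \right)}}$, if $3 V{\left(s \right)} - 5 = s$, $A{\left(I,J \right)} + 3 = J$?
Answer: $\frac{1}{113} \approx 0.0088496$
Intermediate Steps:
$A{\left(I,J \right)} = -3 + J$
$V{\left(s \right)} = \frac{5}{3} + \frac{s}{3}$
$\frac{1}{V{\left(-26 \right)} + A{\left(13,146 - 23 \right)}} = \frac{1}{\left(\frac{5}{3} + \frac{1}{3} \left(-26\right)\right) + \left(-3 + \left(146 - 23\right)\right)} = \frac{1}{\left(\frac{5}{3} - \frac{26}{3}\right) + \left(-3 + 123\right)} = \frac{1}{-7 + 120} = \frac{1}{113}$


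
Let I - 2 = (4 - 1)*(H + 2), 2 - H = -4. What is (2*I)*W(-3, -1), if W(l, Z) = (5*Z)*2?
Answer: -520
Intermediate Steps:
H = 6 (H = 2 - 1*(-4) = 2 + 4 = 6)
W(l, Z) = 10*Z
I = 26 (I = 2 + (4 - 1)*(6 + 2) = 2 + 3*8 = 2 + 24 = 26)
(2*I)*W(-3, -1) = (2*26)*(10*(-1)) = 52*(-10) = -520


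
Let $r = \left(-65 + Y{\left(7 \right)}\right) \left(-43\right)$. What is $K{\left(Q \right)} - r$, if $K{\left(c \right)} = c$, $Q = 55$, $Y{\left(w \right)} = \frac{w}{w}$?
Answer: $-2697$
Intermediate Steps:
$Y{\left(w \right)} = 1$
$r = 2752$ ($r = \left(-65 + 1\right) \left(-43\right) = \left(-64\right) \left(-43\right) = 2752$)
$K{\left(Q \right)} - r = 55 - 2752 = -2697$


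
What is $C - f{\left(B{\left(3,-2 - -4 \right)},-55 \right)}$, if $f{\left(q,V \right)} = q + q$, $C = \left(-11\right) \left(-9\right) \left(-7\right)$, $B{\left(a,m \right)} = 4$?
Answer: $-701$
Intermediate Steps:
$C = -693$ ($C = 99 \left(-7\right) = -693$)
$f{\left(q,V \right)} = 2 q$
$C - f{\left(B{\left(3,-2 - -4 \right)},-55 \right)} = -693 - 2 \cdot 4 = -693 - 8 = -701$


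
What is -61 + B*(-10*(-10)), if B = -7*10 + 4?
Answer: -6661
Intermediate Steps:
B = -66 (B = -70 + 4 = -66)
-61 + B*(-10*(-10)) = -61 - (-660)*(-10) = -61 - 66*100 = -61 - 6600 = -6661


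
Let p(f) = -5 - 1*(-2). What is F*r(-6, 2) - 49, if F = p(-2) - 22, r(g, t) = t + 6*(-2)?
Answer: 201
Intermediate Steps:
p(f) = -3 (p(f) = -5 + 2 = -3)
r(g, t) = -12 + t (r(g, t) = t - 12 = -12 + t)
F = -25 (F = -3 - 22 = -25)
F*r(-6, 2) - 49 = -25*(-12 + 2) - 49 = -25*(-10) - 49 = 250 - 49 = 201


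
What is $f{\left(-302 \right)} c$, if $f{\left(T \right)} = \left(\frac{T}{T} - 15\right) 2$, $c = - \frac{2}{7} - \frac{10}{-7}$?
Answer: $-32$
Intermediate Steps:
$c = \frac{8}{7}$ ($c = \left(-2\right) \frac{1}{7} - - \frac{10}{7} = - \frac{2}{7} + \frac{10}{7} = \frac{8}{7} \approx 1.1429$)
$f{\left(T \right)} = -28$ ($f{\left(T \right)} = \left(1 - 15\right) 2 = \left(-14\right) 2 = -28$)
$f{\left(-302 \right)} c = \left(-28\right) \frac{8}{7} = -32$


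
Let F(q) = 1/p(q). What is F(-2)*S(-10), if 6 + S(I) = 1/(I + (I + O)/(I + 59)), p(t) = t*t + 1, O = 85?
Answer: -2539/2075 ≈ -1.2236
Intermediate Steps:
p(t) = 1 + t² (p(t) = t² + 1 = 1 + t²)
F(q) = 1/(1 + q²)
S(I) = -6 + 1/(I + (85 + I)/(59 + I)) (S(I) = -6 + 1/(I + (I + 85)/(I + 59)) = -6 + 1/(I + (85 + I)/(59 + I)))
F(-2)*S(-10) = ((-451 - 359*(-10) - 6*(-10)²)/(85 + (-10)² + 60*(-10)))/(1 + (-2)²) = ((-451 + 3590 - 6*100)/(85 + 100 - 600))/(1 + 4) = ((-451 + 3590 - 600)/(-415))/5 = (-1/415*2539)/5 = (⅕)*(-2539/415) = -2539/2075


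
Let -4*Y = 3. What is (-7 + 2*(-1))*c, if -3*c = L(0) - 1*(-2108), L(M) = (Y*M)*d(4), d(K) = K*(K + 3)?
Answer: 6324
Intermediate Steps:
Y = -¾ (Y = -¼*3 = -¾ ≈ -0.75000)
d(K) = K*(3 + K)
L(M) = -21*M (L(M) = (-3*M/4)*(4*(3 + 4)) = (-3*M/4)*(4*7) = -3*M/4*28 = -21*M)
c = -2108/3 (c = -(-21*0 - 1*(-2108))/3 = -(0 + 2108)/3 = -⅓*2108 = -2108/3 ≈ -702.67)
(-7 + 2*(-1))*c = (-7 + 2*(-1))*(-2108/3) = (-7 - 2)*(-2108/3) = -9*(-2108/3) = 6324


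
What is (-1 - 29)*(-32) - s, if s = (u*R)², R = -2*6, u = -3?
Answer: -336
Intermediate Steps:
R = -12
s = 1296 (s = (-3*(-12))² = 36² = 1296)
(-1 - 29)*(-32) - s = (-1 - 29)*(-32) - 1*1296 = -30*(-32) - 1296 = 960 - 1296 = -336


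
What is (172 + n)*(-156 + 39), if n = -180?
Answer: 936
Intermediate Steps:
(172 + n)*(-156 + 39) = (172 - 180)*(-156 + 39) = -8*(-117) = 936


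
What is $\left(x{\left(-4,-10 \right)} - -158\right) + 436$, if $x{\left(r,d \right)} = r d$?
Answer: $634$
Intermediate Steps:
$x{\left(r,d \right)} = d r$
$\left(x{\left(-4,-10 \right)} - -158\right) + 436 = \left(\left(-10\right) \left(-4\right) - -158\right) + 436 = \left(40 + 158\right) + 436 = 198 + 436 = 634$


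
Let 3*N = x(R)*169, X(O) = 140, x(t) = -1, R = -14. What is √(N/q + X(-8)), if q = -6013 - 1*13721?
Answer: √322611938/1518 ≈ 11.832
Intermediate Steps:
q = -19734 (q = -6013 - 13721 = -19734)
N = -169/3 (N = (-1*169)/3 = (⅓)*(-169) = -169/3 ≈ -56.333)
√(N/q + X(-8)) = √(-169/3/(-19734) + 140) = √(-169/3*(-1/19734) + 140) = √(13/4554 + 140) = √(637573/4554) = √322611938/1518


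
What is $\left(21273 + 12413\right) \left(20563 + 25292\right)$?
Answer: $1544671530$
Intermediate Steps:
$\left(21273 + 12413\right) \left(20563 + 25292\right) = 33686 \cdot 45855 = 1544671530$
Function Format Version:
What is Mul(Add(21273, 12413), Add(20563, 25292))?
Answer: 1544671530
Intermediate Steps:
Mul(Add(21273, 12413), Add(20563, 25292)) = Mul(33686, 45855) = 1544671530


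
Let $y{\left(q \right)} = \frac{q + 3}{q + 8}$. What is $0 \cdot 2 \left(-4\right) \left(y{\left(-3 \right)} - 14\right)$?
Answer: $0$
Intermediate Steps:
$y{\left(q \right)} = \frac{3 + q}{8 + q}$
$0 \cdot 2 \left(-4\right) \left(y{\left(-3 \right)} - 14\right) = 0 \cdot 2 \left(-4\right) \left(\frac{3 - 3}{8 - 3} - 14\right) = 0 \left(-4\right) \left(\frac{1}{5} \cdot 0 - 14\right) = 0 \left(\frac{1}{5} \cdot 0 - 14\right) = 0 \left(0 - 14\right) = 0 \left(-14\right) = 0$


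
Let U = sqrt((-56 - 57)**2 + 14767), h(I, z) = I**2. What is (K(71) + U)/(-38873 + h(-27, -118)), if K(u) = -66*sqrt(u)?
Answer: -sqrt(1721)/9536 + 33*sqrt(71)/19072 ≈ 0.010229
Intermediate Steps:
U = 4*sqrt(1721) (U = sqrt((-113)**2 + 14767) = sqrt(12769 + 14767) = sqrt(27536) = 4*sqrt(1721) ≈ 165.94)
(K(71) + U)/(-38873 + h(-27, -118)) = (-66*sqrt(71) + 4*sqrt(1721))/(-38873 + (-27)**2) = (-66*sqrt(71) + 4*sqrt(1721))/(-38873 + 729) = (-66*sqrt(71) + 4*sqrt(1721))/(-38144) = (-66*sqrt(71) + 4*sqrt(1721))*(-1/38144) = -sqrt(1721)/9536 + 33*sqrt(71)/19072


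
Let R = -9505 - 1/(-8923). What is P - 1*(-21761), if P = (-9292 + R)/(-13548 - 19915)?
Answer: 6497792310219/298590349 ≈ 21762.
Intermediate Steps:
R = -84813114/8923 (R = -9505 - 1*(-1/8923) = -9505 + 1/8923 = -84813114/8923 ≈ -9505.0)
P = 167725630/298590349 (P = (-9292 - 84813114/8923)/(-13548 - 19915) = -167725630/8923/(-33463) = -167725630/8923*(-1/33463) = 167725630/298590349 ≈ 0.56172)
P - 1*(-21761) = 167725630/298590349 - 1*(-21761) = 167725630/298590349 + 21761 = 6497792310219/298590349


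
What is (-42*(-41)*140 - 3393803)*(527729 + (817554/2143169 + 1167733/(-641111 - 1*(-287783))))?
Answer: -179982716927384632490807/108177373776 ≈ -1.6638e+12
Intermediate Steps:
(-42*(-41)*140 - 3393803)*(527729 + (817554/2143169 + 1167733/(-641111 - 1*(-287783)))) = (1722*140 - 3393803)*(527729 + (817554*(1/2143169) + 1167733/(-641111 + 287783))) = (241080 - 3393803)*(527729 + (817554/2143169 + 1167733/(-353328))) = -3152723*(527729 + (817554/2143169 + 1167733*(-1/353328))) = -3152723*(527729 + (817554/2143169 - 1167733/353328)) = -3152723*(527729 - 2213784446165/757241616432) = -3152723*399616147213596763/757241616432 = -179982716927384632490807/108177373776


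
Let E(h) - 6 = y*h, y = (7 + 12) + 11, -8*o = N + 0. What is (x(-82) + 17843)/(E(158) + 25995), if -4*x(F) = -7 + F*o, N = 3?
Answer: 95131/163952 ≈ 0.58024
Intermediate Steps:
o = -3/8 (o = -(3 + 0)/8 = -1/8*3 = -3/8 ≈ -0.37500)
y = 30 (y = 19 + 11 = 30)
x(F) = 7/4 + 3*F/32 (x(F) = -(-7 + F*(-3/8))/4 = -(-7 - 3*F/8)/4 = 7/4 + 3*F/32)
E(h) = 6 + 30*h
(x(-82) + 17843)/(E(158) + 25995) = ((7/4 + (3/32)*(-82)) + 17843)/((6 + 30*158) + 25995) = ((7/4 - 123/16) + 17843)/((6 + 4740) + 25995) = (-95/16 + 17843)/(4746 + 25995) = (285393/16)/30741 = (285393/16)*(1/30741) = 95131/163952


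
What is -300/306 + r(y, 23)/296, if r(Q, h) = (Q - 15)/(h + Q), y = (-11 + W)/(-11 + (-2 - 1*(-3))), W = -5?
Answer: -607939/618936 ≈ -0.98223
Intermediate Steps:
y = 8/5 (y = (-11 - 5)/(-11 + (-2 - 1*(-3))) = -16/(-11 + (-2 + 3)) = -16/(-11 + 1) = -16/(-10) = -16*(-⅒) = 8/5 ≈ 1.6000)
r(Q, h) = (-15 + Q)/(Q + h)
-300/306 + r(y, 23)/296 = -300/306 + ((-15 + 8/5)/(8/5 + 23))/296 = -300*1/306 + (-67/5/(123/5))*(1/296) = -50/51 + ((5/123)*(-67/5))*(1/296) = -50/51 - 67/123*1/296 = -50/51 - 67/36408 = -607939/618936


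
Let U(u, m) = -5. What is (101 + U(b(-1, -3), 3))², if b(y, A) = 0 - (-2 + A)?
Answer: 9216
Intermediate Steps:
b(y, A) = 2 - A (b(y, A) = 0 + (2 - A) = 2 - A)
(101 + U(b(-1, -3), 3))² = (101 - 5)² = 96² = 9216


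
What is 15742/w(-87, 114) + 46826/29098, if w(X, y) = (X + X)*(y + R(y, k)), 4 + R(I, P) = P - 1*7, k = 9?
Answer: 113621093/141765456 ≈ 0.80147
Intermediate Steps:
R(I, P) = -11 + P (R(I, P) = -4 + (P - 1*7) = -4 + (P - 7) = -4 + (-7 + P) = -11 + P)
w(X, y) = 2*X*(-2 + y) (w(X, y) = (X + X)*(y + (-11 + 9)) = (2*X)*(y - 2) = (2*X)*(-2 + y) = 2*X*(-2 + y))
15742/w(-87, 114) + 46826/29098 = 15742/((2*(-87)*(-2 + 114))) + 46826/29098 = 15742/((2*(-87)*112)) + 46826*(1/29098) = 15742/(-19488) + 23413/14549 = 15742*(-1/19488) + 23413/14549 = -7871/9744 + 23413/14549 = 113621093/141765456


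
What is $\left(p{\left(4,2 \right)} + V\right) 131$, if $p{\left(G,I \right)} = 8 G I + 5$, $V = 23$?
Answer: $12052$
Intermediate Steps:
$p{\left(G,I \right)} = 5 + 8 G I$ ($p{\left(G,I \right)} = 8 G I + 5 = 5 + 8 G I$)
$\left(p{\left(4,2 \right)} + V\right) 131 = \left(\left(5 + 8 \cdot 4 \cdot 2\right) + 23\right) 131 = \left(\left(5 + 64\right) + 23\right) 131 = \left(69 + 23\right) 131 = 92 \cdot 131 = 12052$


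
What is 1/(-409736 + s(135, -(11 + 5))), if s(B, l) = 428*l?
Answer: -1/416584 ≈ -2.4005e-6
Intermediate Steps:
1/(-409736 + s(135, -(11 + 5))) = 1/(-409736 + 428*(-(11 + 5))) = 1/(-409736 + 428*(-1*16)) = 1/(-409736 + 428*(-16)) = 1/(-409736 - 6848) = 1/(-416584) = -1/416584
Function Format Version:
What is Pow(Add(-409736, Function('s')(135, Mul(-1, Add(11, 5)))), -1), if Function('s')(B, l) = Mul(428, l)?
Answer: Rational(-1, 416584) ≈ -2.4005e-6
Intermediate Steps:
Pow(Add(-409736, Function('s')(135, Mul(-1, Add(11, 5)))), -1) = Pow(Add(-409736, Mul(428, Mul(-1, Add(11, 5)))), -1) = Pow(Add(-409736, Mul(428, Mul(-1, 16))), -1) = Pow(Add(-409736, Mul(428, -16)), -1) = Pow(Add(-409736, -6848), -1) = Pow(-416584, -1) = Rational(-1, 416584)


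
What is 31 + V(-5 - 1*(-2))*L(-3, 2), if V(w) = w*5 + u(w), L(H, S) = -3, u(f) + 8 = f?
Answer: 109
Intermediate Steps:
u(f) = -8 + f
V(w) = -8 + 6*w (V(w) = w*5 + (-8 + w) = 5*w + (-8 + w) = -8 + 6*w)
31 + V(-5 - 1*(-2))*L(-3, 2) = 31 + (-8 + 6*(-5 - 1*(-2)))*(-3) = 31 + (-8 + 6*(-5 + 2))*(-3) = 31 + (-8 + 6*(-3))*(-3) = 31 + (-8 - 18)*(-3) = 31 - 26*(-3) = 31 + 78 = 109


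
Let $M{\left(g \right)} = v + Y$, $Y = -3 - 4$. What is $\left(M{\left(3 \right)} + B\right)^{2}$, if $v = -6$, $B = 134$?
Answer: $14641$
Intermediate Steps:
$Y = -7$
$M{\left(g \right)} = -13$ ($M{\left(g \right)} = -6 - 7 = -13$)
$\left(M{\left(3 \right)} + B\right)^{2} = \left(-13 + 134\right)^{2} = 121^{2} = 14641$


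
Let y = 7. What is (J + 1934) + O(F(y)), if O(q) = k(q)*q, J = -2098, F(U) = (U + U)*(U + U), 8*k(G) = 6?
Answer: -17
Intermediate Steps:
k(G) = 3/4 (k(G) = (1/8)*6 = 3/4)
F(U) = 4*U**2 (F(U) = (2*U)*(2*U) = 4*U**2)
O(q) = 3*q/4
(J + 1934) + O(F(y)) = (-2098 + 1934) + 3*(4*7**2)/4 = -164 + 3*(4*49)/4 = -164 + (3/4)*196 = -164 + 147 = -17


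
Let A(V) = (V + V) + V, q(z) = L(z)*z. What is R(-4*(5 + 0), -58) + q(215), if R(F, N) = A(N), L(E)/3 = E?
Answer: 138501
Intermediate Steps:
L(E) = 3*E
q(z) = 3*z² (q(z) = (3*z)*z = 3*z²)
A(V) = 3*V (A(V) = 2*V + V = 3*V)
R(F, N) = 3*N
R(-4*(5 + 0), -58) + q(215) = 3*(-58) + 3*215² = -174 + 3*46225 = -174 + 138675 = 138501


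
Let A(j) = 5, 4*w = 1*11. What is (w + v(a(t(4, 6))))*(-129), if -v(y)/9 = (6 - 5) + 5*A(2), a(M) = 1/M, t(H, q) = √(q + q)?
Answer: 119325/4 ≈ 29831.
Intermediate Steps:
w = 11/4 (w = (1*11)/4 = (¼)*11 = 11/4 ≈ 2.7500)
t(H, q) = √2*√q (t(H, q) = √(2*q) = √2*√q)
v(y) = -234 (v(y) = -9*((6 - 5) + 5*5) = -9*(1 + 25) = -9*26 = -234)
(w + v(a(t(4, 6))))*(-129) = (11/4 - 234)*(-129) = -925/4*(-129) = 119325/4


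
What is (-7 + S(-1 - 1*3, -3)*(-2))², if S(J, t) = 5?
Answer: 289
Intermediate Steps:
(-7 + S(-1 - 1*3, -3)*(-2))² = (-7 + 5*(-2))² = (-7 - 10)² = (-17)² = 289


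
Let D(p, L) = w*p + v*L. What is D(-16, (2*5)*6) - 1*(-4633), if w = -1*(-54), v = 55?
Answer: 7069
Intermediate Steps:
w = 54
D(p, L) = 54*p + 55*L
D(-16, (2*5)*6) - 1*(-4633) = (54*(-16) + 55*((2*5)*6)) - 1*(-4633) = (-864 + 55*(10*6)) + 4633 = (-864 + 55*60) + 4633 = (-864 + 3300) + 4633 = 2436 + 4633 = 7069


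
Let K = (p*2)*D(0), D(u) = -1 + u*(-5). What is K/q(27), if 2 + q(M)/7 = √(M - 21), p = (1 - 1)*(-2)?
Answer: 0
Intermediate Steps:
p = 0 (p = 0*(-2) = 0)
q(M) = -14 + 7*√(-21 + M) (q(M) = -14 + 7*√(M - 21) = -14 + 7*√(-21 + M))
D(u) = -1 - 5*u
K = 0 (K = (0*2)*(-1 - 5*0) = 0*(-1 + 0) = 0*(-1) = 0)
K/q(27) = 0/(-14 + 7*√(-21 + 27)) = 0/(-14 + 7*√6) = 0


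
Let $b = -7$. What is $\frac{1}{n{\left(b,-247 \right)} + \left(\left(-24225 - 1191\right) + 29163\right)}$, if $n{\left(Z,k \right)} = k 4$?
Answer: $\frac{1}{2759} \approx 0.00036245$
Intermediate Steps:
$n{\left(Z,k \right)} = 4 k$
$\frac{1}{n{\left(b,-247 \right)} + \left(\left(-24225 - 1191\right) + 29163\right)} = \frac{1}{4 \left(-247\right) + \left(\left(-24225 - 1191\right) + 29163\right)} = \frac{1}{-988 + \left(-25416 + 29163\right)} = \frac{1}{-988 + 3747} = \frac{1}{2759}$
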